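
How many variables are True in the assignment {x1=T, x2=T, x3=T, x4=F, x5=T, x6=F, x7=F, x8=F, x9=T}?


The weight is the number of variables assigned True.
True variables: x1, x2, x3, x5, x9.
Weight = 5.

5


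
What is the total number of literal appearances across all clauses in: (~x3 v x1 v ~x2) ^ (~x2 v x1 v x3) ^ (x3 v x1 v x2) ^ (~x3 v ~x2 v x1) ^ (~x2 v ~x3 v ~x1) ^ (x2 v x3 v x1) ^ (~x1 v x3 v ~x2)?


Clause lengths: 3, 3, 3, 3, 3, 3, 3.
Sum = 3 + 3 + 3 + 3 + 3 + 3 + 3 = 21.

21


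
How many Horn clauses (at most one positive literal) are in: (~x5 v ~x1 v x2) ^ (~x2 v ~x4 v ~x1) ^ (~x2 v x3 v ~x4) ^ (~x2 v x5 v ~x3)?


A Horn clause has at most one positive literal.
Clause 1: 1 positive lit(s) -> Horn
Clause 2: 0 positive lit(s) -> Horn
Clause 3: 1 positive lit(s) -> Horn
Clause 4: 1 positive lit(s) -> Horn
Total Horn clauses = 4.

4


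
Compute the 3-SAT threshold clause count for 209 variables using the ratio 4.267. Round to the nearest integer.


The 3-SAT phase transition occurs at approximately 4.267 clauses per variable.
m = 4.267 * 209 = 891.803.
Rounded to nearest integer: 892.

892


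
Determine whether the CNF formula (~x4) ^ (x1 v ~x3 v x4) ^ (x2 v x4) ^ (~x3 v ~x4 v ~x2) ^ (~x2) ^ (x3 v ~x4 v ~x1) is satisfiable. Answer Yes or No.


Check all 16 possible truth assignments.
Number of satisfying assignments found: 0.
The formula is unsatisfiable.

No


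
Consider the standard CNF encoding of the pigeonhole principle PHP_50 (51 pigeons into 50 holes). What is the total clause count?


The PHP encoding has two parts:
1) At-least-one-hole clauses: 51 (one per pigeon, each with 50 literals).
2) At-most-one-pigeon-per-hole clauses: 50 holes * C(51,2) = 50 * 1275 = 63750.
Total clauses = 51 + 63750 = 63801.

63801


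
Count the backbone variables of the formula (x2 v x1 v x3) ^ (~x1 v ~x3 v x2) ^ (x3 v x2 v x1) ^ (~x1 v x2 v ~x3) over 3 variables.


Find all satisfying assignments: 6 model(s).
Check which variables have the same value in every model.
No variable is fixed across all models.
Backbone size = 0.

0


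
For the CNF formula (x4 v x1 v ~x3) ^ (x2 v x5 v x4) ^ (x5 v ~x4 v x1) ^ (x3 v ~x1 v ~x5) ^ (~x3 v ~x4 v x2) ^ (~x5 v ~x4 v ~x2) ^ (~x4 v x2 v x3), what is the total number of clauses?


Each group enclosed in parentheses joined by ^ is one clause.
Counting the conjuncts: 7 clauses.

7


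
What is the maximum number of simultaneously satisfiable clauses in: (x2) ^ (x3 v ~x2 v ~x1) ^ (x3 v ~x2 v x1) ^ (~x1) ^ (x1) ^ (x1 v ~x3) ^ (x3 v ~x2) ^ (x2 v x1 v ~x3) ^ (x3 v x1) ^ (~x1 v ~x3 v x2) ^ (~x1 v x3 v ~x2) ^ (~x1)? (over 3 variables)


Enumerate all 8 truth assignments.
For each, count how many of the 12 clauses are satisfied.
The formula is not fully satisfiable, so the maximum is below 12.
Maximum simultaneously satisfiable clauses = 10.

10


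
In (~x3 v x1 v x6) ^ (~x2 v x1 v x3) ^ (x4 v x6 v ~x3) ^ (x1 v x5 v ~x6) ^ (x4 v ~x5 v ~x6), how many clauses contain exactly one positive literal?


A definite clause has exactly one positive literal.
Clause 1: 2 positive -> not definite
Clause 2: 2 positive -> not definite
Clause 3: 2 positive -> not definite
Clause 4: 2 positive -> not definite
Clause 5: 1 positive -> definite
Definite clause count = 1.

1


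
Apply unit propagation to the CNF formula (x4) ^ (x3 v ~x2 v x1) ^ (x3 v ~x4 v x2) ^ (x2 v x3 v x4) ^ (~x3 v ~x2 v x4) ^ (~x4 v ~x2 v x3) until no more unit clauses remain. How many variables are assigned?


Unit propagation repeatedly assigns the literal in any unit clause, then simplifies.
Assignments in order: x4 = T.
No further unit clauses remain.
Total variables assigned = 1.

1


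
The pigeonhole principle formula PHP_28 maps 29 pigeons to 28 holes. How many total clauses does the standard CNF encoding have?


The PHP encoding has two parts:
1) At-least-one-hole clauses: 29 (one per pigeon, each with 28 literals).
2) At-most-one-pigeon-per-hole clauses: 28 holes * C(29,2) = 28 * 406 = 11368.
Total clauses = 29 + 11368 = 11397.

11397


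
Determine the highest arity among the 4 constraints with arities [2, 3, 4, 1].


The arities are: 2, 3, 4, 1.
Scan for the maximum value.
Maximum arity = 4.

4


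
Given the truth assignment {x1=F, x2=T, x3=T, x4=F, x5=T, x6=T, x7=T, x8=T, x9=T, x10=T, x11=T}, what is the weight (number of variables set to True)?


The weight is the number of variables assigned True.
True variables: x2, x3, x5, x6, x7, x8, x9, x10, x11.
Weight = 9.

9


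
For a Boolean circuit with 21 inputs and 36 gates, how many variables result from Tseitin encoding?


The Tseitin transformation introduces one auxiliary variable per gate.
Total variables = inputs + gates = 21 + 36 = 57.

57


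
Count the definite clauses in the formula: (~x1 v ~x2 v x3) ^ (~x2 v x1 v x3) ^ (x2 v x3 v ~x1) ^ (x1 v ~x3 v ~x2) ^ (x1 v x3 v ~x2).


A definite clause has exactly one positive literal.
Clause 1: 1 positive -> definite
Clause 2: 2 positive -> not definite
Clause 3: 2 positive -> not definite
Clause 4: 1 positive -> definite
Clause 5: 2 positive -> not definite
Definite clause count = 2.

2


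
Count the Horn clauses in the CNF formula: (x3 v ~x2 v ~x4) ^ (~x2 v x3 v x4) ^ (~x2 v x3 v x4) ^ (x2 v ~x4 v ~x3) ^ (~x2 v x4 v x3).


A Horn clause has at most one positive literal.
Clause 1: 1 positive lit(s) -> Horn
Clause 2: 2 positive lit(s) -> not Horn
Clause 3: 2 positive lit(s) -> not Horn
Clause 4: 1 positive lit(s) -> Horn
Clause 5: 2 positive lit(s) -> not Horn
Total Horn clauses = 2.

2


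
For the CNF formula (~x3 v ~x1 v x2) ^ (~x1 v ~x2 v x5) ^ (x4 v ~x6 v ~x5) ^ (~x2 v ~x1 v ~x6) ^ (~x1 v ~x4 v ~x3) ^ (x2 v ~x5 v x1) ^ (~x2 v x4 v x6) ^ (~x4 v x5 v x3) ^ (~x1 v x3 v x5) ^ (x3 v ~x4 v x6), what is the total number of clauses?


Each group enclosed in parentheses joined by ^ is one clause.
Counting the conjuncts: 10 clauses.

10


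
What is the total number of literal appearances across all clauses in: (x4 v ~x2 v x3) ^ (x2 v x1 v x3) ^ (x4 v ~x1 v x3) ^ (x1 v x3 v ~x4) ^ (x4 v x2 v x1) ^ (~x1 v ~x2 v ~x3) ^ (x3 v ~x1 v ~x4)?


Clause lengths: 3, 3, 3, 3, 3, 3, 3.
Sum = 3 + 3 + 3 + 3 + 3 + 3 + 3 = 21.

21


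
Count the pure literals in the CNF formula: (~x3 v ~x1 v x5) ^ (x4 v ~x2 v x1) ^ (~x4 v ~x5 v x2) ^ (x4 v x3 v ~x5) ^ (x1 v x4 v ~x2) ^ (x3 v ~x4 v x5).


A pure literal appears in only one polarity across all clauses.
No pure literals found.
Count = 0.

0


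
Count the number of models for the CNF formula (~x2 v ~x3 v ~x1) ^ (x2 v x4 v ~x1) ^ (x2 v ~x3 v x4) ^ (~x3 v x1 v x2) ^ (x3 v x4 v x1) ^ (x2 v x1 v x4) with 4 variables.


Enumerate all 16 truth assignments over 4 variables.
Test each against every clause.
Satisfying assignments found: 8.

8


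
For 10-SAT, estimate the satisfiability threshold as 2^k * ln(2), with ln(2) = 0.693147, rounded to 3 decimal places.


Using the asymptotic formula: threshold ~ 2^k * ln(2).
2^10 = 1024.
1024 * 0.693147 = 709.783.

709.783


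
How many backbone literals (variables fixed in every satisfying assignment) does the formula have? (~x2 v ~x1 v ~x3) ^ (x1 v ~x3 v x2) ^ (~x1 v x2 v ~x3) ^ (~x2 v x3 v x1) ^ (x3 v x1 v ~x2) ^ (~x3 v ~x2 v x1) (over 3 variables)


Find all satisfying assignments: 3 model(s).
Check which variables have the same value in every model.
Fixed variables: x3=F.
Backbone size = 1.

1


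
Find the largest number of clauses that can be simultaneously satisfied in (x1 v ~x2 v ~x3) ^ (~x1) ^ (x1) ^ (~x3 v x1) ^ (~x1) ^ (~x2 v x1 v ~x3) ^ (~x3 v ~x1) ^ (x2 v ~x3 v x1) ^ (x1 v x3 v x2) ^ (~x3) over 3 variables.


Enumerate all 8 truth assignments.
For each, count how many of the 10 clauses are satisfied.
The formula is not fully satisfiable, so the maximum is below 10.
Maximum simultaneously satisfiable clauses = 9.

9


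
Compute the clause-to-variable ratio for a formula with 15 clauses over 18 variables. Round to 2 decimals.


Clause-to-variable ratio = clauses / variables.
15 / 18 = 0.83.

0.83


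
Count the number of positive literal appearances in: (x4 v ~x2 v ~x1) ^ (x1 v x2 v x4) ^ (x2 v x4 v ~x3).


Scan each clause for unnegated literals.
Clause 1: 1 positive; Clause 2: 3 positive; Clause 3: 2 positive.
Total positive literal occurrences = 6.

6


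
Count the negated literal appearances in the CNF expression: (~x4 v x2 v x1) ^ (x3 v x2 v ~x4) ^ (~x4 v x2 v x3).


Scan each clause for negated literals.
Clause 1: 1 negative; Clause 2: 1 negative; Clause 3: 1 negative.
Total negative literal occurrences = 3.

3


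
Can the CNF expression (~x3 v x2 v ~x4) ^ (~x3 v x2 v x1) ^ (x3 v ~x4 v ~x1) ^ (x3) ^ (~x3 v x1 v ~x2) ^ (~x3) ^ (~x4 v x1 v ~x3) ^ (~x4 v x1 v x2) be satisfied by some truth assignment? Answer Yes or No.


Check all 16 possible truth assignments.
Number of satisfying assignments found: 0.
The formula is unsatisfiable.

No


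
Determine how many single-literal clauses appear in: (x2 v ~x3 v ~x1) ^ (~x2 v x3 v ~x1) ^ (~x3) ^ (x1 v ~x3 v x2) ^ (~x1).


A unit clause contains exactly one literal.
Unit clauses found: (~x3), (~x1).
Count = 2.

2


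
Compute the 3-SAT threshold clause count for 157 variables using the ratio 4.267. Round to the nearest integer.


The 3-SAT phase transition occurs at approximately 4.267 clauses per variable.
m = 4.267 * 157 = 669.919.
Rounded to nearest integer: 670.

670


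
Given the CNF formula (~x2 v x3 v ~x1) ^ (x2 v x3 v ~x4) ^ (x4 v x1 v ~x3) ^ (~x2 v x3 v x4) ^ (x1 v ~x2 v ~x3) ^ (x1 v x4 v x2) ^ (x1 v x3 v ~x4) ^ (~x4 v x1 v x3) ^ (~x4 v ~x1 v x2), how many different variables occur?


Identify each distinct variable in the formula.
Variables found: x1, x2, x3, x4.
Total distinct variables = 4.

4


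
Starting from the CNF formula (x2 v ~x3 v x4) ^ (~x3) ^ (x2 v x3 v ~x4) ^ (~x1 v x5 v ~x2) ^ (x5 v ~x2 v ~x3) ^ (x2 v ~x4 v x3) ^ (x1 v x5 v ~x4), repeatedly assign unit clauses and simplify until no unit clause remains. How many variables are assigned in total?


Unit propagation repeatedly assigns the literal in any unit clause, then simplifies.
Assignments in order: x3 = F.
No further unit clauses remain.
Total variables assigned = 1.

1


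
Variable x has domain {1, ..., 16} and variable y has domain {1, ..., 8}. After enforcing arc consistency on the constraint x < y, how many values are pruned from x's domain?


For the constraint x < y, x needs a supporting value in y's domain.
x can be at most 7 (one less than y's maximum).
Valid x values from domain: 7 out of 16.
Pruned = 16 - 7 = 9.

9


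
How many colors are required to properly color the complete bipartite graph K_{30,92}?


K_{30,92} is bipartite by definition: the two parts are independent sets, with every edge crossing between them.
Color all vertices in one part with color 1 and all vertices in the other part with color 2.
Since the graph has at least one edge, one color does not suffice.
Chromatic number = 2.

2


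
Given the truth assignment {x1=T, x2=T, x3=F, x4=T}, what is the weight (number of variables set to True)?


The weight is the number of variables assigned True.
True variables: x1, x2, x4.
Weight = 3.

3


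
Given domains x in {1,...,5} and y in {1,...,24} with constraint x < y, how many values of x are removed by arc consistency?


For the constraint x < y, x needs a supporting value in y's domain.
x can be at most 23 (one less than y's maximum).
Valid x values from domain: 5 out of 5.
Pruned = 5 - 5 = 0.

0


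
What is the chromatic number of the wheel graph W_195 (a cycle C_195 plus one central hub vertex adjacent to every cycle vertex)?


W_195 consists of the cycle C_195 together with a hub vertex adjacent to every cycle vertex.
The cycle C_195 needs 3 colors (odd cycle -> 3).
The hub is adjacent to every cycle vertex, so it must receive a new color distinct from all of them.
Chromatic number = 3 + 1 = 4.

4


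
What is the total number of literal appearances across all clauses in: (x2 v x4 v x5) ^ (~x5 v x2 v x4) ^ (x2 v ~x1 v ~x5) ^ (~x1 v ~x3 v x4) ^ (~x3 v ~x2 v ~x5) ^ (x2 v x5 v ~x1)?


Clause lengths: 3, 3, 3, 3, 3, 3.
Sum = 3 + 3 + 3 + 3 + 3 + 3 = 18.

18


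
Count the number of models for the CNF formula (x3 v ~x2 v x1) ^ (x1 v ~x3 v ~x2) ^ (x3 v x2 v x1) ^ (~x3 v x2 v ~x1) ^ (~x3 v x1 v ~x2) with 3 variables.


Enumerate all 8 truth assignments over 3 variables.
Test each against every clause.
Satisfying assignments found: 4.

4


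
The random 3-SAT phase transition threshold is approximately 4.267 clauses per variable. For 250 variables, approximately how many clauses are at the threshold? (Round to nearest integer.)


The 3-SAT phase transition occurs at approximately 4.267 clauses per variable.
m = 4.267 * 250 = 1066.75.
Rounded to nearest integer: 1067.

1067


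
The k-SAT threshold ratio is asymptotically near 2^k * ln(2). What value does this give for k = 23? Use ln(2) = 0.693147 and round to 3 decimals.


Using the asymptotic formula: threshold ~ 2^k * ln(2).
2^23 = 8388608.
8388608 * 0.693147 = 5814538.469.

5814538.469


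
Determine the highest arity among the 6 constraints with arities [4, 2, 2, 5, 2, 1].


The arities are: 4, 2, 2, 5, 2, 1.
Scan for the maximum value.
Maximum arity = 5.

5


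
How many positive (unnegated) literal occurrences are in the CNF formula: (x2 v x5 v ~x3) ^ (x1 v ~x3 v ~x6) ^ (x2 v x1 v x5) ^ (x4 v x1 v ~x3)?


Scan each clause for unnegated literals.
Clause 1: 2 positive; Clause 2: 1 positive; Clause 3: 3 positive; Clause 4: 2 positive.
Total positive literal occurrences = 8.

8


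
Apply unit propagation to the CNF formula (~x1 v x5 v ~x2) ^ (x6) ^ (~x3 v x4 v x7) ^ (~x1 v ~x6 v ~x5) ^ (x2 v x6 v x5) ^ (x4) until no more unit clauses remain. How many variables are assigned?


Unit propagation repeatedly assigns the literal in any unit clause, then simplifies.
Assignments in order: x6 = T, x4 = T.
No further unit clauses remain.
Total variables assigned = 2.

2


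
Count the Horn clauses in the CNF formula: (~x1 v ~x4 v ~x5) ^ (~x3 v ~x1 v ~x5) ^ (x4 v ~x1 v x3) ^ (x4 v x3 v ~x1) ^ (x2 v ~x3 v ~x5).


A Horn clause has at most one positive literal.
Clause 1: 0 positive lit(s) -> Horn
Clause 2: 0 positive lit(s) -> Horn
Clause 3: 2 positive lit(s) -> not Horn
Clause 4: 2 positive lit(s) -> not Horn
Clause 5: 1 positive lit(s) -> Horn
Total Horn clauses = 3.

3


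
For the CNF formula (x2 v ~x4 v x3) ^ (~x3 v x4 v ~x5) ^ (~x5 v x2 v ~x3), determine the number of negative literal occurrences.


Scan each clause for negated literals.
Clause 1: 1 negative; Clause 2: 2 negative; Clause 3: 2 negative.
Total negative literal occurrences = 5.

5


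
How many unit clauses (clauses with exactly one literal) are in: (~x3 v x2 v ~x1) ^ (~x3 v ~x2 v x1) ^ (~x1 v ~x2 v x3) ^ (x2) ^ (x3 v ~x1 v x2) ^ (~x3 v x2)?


A unit clause contains exactly one literal.
Unit clauses found: (x2).
Count = 1.

1


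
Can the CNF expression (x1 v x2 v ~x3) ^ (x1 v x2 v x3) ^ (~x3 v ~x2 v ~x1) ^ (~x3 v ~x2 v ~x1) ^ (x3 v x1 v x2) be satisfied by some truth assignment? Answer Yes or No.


Check all 8 possible truth assignments.
Number of satisfying assignments found: 5.
The formula is satisfiable.

Yes


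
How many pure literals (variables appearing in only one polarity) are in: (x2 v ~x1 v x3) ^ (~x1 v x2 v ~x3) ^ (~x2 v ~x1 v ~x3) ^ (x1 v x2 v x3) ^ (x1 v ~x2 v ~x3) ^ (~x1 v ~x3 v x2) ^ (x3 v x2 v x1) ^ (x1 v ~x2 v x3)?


A pure literal appears in only one polarity across all clauses.
No pure literals found.
Count = 0.

0


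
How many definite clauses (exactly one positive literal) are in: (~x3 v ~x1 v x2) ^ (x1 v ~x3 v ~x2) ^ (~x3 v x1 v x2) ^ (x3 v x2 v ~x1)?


A definite clause has exactly one positive literal.
Clause 1: 1 positive -> definite
Clause 2: 1 positive -> definite
Clause 3: 2 positive -> not definite
Clause 4: 2 positive -> not definite
Definite clause count = 2.

2


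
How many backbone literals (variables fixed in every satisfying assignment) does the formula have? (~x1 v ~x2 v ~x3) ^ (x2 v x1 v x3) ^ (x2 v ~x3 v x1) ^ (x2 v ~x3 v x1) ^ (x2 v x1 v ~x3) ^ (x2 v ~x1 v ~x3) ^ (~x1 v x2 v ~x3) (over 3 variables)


Find all satisfying assignments: 4 model(s).
Check which variables have the same value in every model.
No variable is fixed across all models.
Backbone size = 0.

0


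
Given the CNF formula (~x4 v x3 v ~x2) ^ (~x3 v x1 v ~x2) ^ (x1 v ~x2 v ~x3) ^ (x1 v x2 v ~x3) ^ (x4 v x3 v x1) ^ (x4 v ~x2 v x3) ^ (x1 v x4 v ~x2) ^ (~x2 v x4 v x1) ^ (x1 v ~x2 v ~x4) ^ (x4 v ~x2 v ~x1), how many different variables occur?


Identify each distinct variable in the formula.
Variables found: x1, x2, x3, x4.
Total distinct variables = 4.

4


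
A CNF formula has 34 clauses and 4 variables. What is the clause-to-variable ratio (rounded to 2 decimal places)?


Clause-to-variable ratio = clauses / variables.
34 / 4 = 8.5.

8.5


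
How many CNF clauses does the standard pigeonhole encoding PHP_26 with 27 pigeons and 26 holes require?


The PHP encoding has two parts:
1) At-least-one-hole clauses: 27 (one per pigeon, each with 26 literals).
2) At-most-one-pigeon-per-hole clauses: 26 holes * C(27,2) = 26 * 351 = 9126.
Total clauses = 27 + 9126 = 9153.

9153


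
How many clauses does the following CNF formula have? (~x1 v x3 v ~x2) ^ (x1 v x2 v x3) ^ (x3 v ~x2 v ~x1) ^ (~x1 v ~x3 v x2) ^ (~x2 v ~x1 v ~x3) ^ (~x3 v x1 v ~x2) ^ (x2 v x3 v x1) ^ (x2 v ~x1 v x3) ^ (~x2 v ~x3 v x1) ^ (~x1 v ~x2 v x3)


Each group enclosed in parentheses joined by ^ is one clause.
Counting the conjuncts: 10 clauses.

10


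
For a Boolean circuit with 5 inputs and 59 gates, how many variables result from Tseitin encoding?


The Tseitin transformation introduces one auxiliary variable per gate.
Total variables = inputs + gates = 5 + 59 = 64.

64


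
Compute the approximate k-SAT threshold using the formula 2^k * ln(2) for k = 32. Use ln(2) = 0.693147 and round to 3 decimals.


Using the asymptotic formula: threshold ~ 2^k * ln(2).
2^32 = 4294967296.
4294967296 * 0.693147 = 2977043696.321.

2977043696.321


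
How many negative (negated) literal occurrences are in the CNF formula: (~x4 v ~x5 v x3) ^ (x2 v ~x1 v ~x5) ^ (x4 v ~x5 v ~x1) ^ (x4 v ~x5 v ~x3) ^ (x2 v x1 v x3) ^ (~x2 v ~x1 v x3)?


Scan each clause for negated literals.
Clause 1: 2 negative; Clause 2: 2 negative; Clause 3: 2 negative; Clause 4: 2 negative; Clause 5: 0 negative; Clause 6: 2 negative.
Total negative literal occurrences = 10.

10


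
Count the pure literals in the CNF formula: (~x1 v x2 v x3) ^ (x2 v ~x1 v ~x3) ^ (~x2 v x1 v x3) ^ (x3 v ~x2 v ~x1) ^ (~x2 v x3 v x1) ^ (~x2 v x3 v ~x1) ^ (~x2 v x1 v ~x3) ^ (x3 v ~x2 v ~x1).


A pure literal appears in only one polarity across all clauses.
No pure literals found.
Count = 0.

0


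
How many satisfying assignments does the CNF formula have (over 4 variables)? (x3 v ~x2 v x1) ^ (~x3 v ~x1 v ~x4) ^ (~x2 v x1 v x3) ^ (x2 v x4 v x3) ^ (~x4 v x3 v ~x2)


Enumerate all 16 truth assignments over 4 variables.
Test each against every clause.
Satisfying assignments found: 9.

9


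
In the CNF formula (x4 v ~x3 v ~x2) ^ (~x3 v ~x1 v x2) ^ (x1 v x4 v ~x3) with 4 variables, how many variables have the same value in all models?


Find all satisfying assignments: 11 model(s).
Check which variables have the same value in every model.
No variable is fixed across all models.
Backbone size = 0.

0


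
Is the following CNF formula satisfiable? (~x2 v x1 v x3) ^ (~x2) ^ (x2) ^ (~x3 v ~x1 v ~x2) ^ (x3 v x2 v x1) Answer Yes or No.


Check all 8 possible truth assignments.
Number of satisfying assignments found: 0.
The formula is unsatisfiable.

No


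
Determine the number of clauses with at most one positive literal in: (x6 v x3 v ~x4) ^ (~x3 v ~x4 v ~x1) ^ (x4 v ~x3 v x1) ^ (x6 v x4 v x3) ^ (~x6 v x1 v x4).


A Horn clause has at most one positive literal.
Clause 1: 2 positive lit(s) -> not Horn
Clause 2: 0 positive lit(s) -> Horn
Clause 3: 2 positive lit(s) -> not Horn
Clause 4: 3 positive lit(s) -> not Horn
Clause 5: 2 positive lit(s) -> not Horn
Total Horn clauses = 1.

1


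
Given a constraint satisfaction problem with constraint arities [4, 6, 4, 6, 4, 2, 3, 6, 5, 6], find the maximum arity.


The arities are: 4, 6, 4, 6, 4, 2, 3, 6, 5, 6.
Scan for the maximum value.
Maximum arity = 6.

6


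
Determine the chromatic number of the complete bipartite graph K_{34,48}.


K_{34,48} is bipartite by definition: the two parts are independent sets, with every edge crossing between them.
Color all vertices in one part with color 1 and all vertices in the other part with color 2.
Since the graph has at least one edge, one color does not suffice.
Chromatic number = 2.

2


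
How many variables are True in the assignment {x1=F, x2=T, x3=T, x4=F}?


The weight is the number of variables assigned True.
True variables: x2, x3.
Weight = 2.

2


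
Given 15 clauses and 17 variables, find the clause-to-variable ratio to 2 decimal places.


Clause-to-variable ratio = clauses / variables.
15 / 17 = 0.88.

0.88


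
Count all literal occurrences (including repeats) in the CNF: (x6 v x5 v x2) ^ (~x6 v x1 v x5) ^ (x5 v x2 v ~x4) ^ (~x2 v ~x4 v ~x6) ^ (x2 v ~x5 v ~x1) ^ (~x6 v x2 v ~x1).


Clause lengths: 3, 3, 3, 3, 3, 3.
Sum = 3 + 3 + 3 + 3 + 3 + 3 = 18.

18


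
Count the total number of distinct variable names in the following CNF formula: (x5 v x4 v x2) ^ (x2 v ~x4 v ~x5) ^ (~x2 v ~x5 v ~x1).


Identify each distinct variable in the formula.
Variables found: x1, x2, x4, x5.
Total distinct variables = 4.

4


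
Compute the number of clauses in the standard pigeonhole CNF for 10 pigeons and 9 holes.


The PHP encoding has two parts:
1) At-least-one-hole clauses: 10 (one per pigeon, each with 9 literals).
2) At-most-one-pigeon-per-hole clauses: 9 holes * C(10,2) = 9 * 45 = 405.
Total clauses = 10 + 405 = 415.

415


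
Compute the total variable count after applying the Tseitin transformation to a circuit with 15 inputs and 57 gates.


The Tseitin transformation introduces one auxiliary variable per gate.
Total variables = inputs + gates = 15 + 57 = 72.

72


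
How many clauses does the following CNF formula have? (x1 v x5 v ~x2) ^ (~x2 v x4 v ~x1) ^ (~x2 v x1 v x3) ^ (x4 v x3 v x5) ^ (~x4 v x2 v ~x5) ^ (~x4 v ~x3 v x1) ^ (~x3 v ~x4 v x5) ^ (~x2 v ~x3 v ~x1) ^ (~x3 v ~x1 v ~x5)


Each group enclosed in parentheses joined by ^ is one clause.
Counting the conjuncts: 9 clauses.

9


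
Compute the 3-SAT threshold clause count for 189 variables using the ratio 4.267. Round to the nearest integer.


The 3-SAT phase transition occurs at approximately 4.267 clauses per variable.
m = 4.267 * 189 = 806.463.
Rounded to nearest integer: 806.

806


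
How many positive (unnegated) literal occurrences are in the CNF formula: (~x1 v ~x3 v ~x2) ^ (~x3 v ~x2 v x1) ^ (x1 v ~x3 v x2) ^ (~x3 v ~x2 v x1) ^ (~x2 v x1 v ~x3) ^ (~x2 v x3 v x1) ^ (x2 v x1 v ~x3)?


Scan each clause for unnegated literals.
Clause 1: 0 positive; Clause 2: 1 positive; Clause 3: 2 positive; Clause 4: 1 positive; Clause 5: 1 positive; Clause 6: 2 positive; Clause 7: 2 positive.
Total positive literal occurrences = 9.

9


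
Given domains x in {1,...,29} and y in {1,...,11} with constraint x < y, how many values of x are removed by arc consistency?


For the constraint x < y, x needs a supporting value in y's domain.
x can be at most 10 (one less than y's maximum).
Valid x values from domain: 10 out of 29.
Pruned = 29 - 10 = 19.

19


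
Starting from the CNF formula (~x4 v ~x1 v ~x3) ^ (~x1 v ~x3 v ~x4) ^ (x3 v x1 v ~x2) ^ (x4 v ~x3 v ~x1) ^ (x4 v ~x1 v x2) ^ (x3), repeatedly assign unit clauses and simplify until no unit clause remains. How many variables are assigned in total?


Unit propagation repeatedly assigns the literal in any unit clause, then simplifies.
Assignments in order: x3 = T.
No further unit clauses remain.
Total variables assigned = 1.

1


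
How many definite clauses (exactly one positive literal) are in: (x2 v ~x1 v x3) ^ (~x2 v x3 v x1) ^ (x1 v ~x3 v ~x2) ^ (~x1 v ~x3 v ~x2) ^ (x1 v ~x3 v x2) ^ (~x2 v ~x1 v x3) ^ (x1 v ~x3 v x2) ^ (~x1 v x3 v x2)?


A definite clause has exactly one positive literal.
Clause 1: 2 positive -> not definite
Clause 2: 2 positive -> not definite
Clause 3: 1 positive -> definite
Clause 4: 0 positive -> not definite
Clause 5: 2 positive -> not definite
Clause 6: 1 positive -> definite
Clause 7: 2 positive -> not definite
Clause 8: 2 positive -> not definite
Definite clause count = 2.

2


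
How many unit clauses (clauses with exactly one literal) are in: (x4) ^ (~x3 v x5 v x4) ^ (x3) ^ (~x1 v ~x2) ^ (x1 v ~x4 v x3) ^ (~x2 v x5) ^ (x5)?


A unit clause contains exactly one literal.
Unit clauses found: (x4), (x3), (x5).
Count = 3.

3


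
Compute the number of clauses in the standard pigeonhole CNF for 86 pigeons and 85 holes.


The PHP encoding has two parts:
1) At-least-one-hole clauses: 86 (one per pigeon, each with 85 literals).
2) At-most-one-pigeon-per-hole clauses: 85 holes * C(86,2) = 85 * 3655 = 310675.
Total clauses = 86 + 310675 = 310761.

310761


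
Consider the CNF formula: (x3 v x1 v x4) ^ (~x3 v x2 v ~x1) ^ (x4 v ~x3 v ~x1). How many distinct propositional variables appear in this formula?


Identify each distinct variable in the formula.
Variables found: x1, x2, x3, x4.
Total distinct variables = 4.

4


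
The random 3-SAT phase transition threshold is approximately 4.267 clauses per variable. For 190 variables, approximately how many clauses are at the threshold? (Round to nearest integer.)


The 3-SAT phase transition occurs at approximately 4.267 clauses per variable.
m = 4.267 * 190 = 810.73.
Rounded to nearest integer: 811.

811


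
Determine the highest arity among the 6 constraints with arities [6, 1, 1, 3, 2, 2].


The arities are: 6, 1, 1, 3, 2, 2.
Scan for the maximum value.
Maximum arity = 6.

6


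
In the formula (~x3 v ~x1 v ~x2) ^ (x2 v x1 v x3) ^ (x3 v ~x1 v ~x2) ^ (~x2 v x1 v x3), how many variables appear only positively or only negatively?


A pure literal appears in only one polarity across all clauses.
No pure literals found.
Count = 0.

0


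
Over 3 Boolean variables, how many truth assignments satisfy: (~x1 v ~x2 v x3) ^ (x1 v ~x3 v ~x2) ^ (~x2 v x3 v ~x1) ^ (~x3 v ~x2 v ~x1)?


Enumerate all 8 truth assignments over 3 variables.
Test each against every clause.
Satisfying assignments found: 5.

5


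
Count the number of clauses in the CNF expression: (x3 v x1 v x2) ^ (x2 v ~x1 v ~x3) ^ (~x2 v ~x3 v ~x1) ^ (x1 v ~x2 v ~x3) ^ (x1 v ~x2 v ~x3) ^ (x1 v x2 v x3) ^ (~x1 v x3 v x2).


Each group enclosed in parentheses joined by ^ is one clause.
Counting the conjuncts: 7 clauses.

7


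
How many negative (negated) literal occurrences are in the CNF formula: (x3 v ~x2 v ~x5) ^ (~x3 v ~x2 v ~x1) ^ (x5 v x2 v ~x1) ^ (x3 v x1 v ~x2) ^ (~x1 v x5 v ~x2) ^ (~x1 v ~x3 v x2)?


Scan each clause for negated literals.
Clause 1: 2 negative; Clause 2: 3 negative; Clause 3: 1 negative; Clause 4: 1 negative; Clause 5: 2 negative; Clause 6: 2 negative.
Total negative literal occurrences = 11.

11


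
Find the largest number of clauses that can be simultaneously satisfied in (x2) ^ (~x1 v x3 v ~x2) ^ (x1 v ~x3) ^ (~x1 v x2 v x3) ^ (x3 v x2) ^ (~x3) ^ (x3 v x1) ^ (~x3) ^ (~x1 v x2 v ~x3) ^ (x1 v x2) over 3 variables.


Enumerate all 8 truth assignments.
For each, count how many of the 10 clauses are satisfied.
The formula is not fully satisfiable, so the maximum is below 10.
Maximum simultaneously satisfiable clauses = 9.

9


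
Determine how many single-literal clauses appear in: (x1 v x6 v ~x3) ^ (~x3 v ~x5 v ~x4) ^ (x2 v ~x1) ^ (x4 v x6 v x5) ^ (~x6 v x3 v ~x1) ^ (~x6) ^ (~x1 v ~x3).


A unit clause contains exactly one literal.
Unit clauses found: (~x6).
Count = 1.

1


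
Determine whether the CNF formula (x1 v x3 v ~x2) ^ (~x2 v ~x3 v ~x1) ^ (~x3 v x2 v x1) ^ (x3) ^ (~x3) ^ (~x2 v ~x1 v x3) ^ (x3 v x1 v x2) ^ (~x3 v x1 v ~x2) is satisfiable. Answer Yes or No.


Check all 8 possible truth assignments.
Number of satisfying assignments found: 0.
The formula is unsatisfiable.

No


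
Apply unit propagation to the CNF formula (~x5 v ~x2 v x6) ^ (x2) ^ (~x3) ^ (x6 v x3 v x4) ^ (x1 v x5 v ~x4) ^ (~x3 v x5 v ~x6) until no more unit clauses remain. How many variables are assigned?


Unit propagation repeatedly assigns the literal in any unit clause, then simplifies.
Assignments in order: x2 = T, x3 = F.
No further unit clauses remain.
Total variables assigned = 2.

2


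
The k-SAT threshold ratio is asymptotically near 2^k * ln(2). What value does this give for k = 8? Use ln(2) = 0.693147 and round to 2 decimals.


Using the asymptotic formula: threshold ~ 2^k * ln(2).
2^8 = 256.
256 * 0.693147 = 177.45.

177.45


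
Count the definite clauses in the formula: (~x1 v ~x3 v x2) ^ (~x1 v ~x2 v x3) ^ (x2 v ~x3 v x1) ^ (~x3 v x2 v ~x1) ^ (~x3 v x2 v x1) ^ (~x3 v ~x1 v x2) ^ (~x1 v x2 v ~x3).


A definite clause has exactly one positive literal.
Clause 1: 1 positive -> definite
Clause 2: 1 positive -> definite
Clause 3: 2 positive -> not definite
Clause 4: 1 positive -> definite
Clause 5: 2 positive -> not definite
Clause 6: 1 positive -> definite
Clause 7: 1 positive -> definite
Definite clause count = 5.

5


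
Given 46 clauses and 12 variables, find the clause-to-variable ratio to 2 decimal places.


Clause-to-variable ratio = clauses / variables.
46 / 12 = 3.83.

3.83


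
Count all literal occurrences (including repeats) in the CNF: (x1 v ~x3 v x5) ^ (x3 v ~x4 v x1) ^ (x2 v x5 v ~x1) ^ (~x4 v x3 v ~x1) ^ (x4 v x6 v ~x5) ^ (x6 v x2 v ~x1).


Clause lengths: 3, 3, 3, 3, 3, 3.
Sum = 3 + 3 + 3 + 3 + 3 + 3 = 18.

18


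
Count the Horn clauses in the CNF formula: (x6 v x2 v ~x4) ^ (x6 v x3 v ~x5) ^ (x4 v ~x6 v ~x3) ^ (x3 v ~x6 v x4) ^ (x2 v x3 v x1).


A Horn clause has at most one positive literal.
Clause 1: 2 positive lit(s) -> not Horn
Clause 2: 2 positive lit(s) -> not Horn
Clause 3: 1 positive lit(s) -> Horn
Clause 4: 2 positive lit(s) -> not Horn
Clause 5: 3 positive lit(s) -> not Horn
Total Horn clauses = 1.

1


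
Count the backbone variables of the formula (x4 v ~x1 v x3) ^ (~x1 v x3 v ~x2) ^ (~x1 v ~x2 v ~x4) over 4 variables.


Find all satisfying assignments: 12 model(s).
Check which variables have the same value in every model.
No variable is fixed across all models.
Backbone size = 0.

0


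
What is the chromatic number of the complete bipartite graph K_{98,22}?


K_{98,22} is bipartite by definition: the two parts are independent sets, with every edge crossing between them.
Color all vertices in one part with color 1 and all vertices in the other part with color 2.
Since the graph has at least one edge, one color does not suffice.
Chromatic number = 2.

2


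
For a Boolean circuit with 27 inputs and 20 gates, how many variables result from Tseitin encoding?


The Tseitin transformation introduces one auxiliary variable per gate.
Total variables = inputs + gates = 27 + 20 = 47.

47


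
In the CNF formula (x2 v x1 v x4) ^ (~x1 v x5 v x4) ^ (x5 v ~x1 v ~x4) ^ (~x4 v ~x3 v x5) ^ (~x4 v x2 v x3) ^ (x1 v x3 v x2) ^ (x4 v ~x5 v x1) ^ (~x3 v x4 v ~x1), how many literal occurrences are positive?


Scan each clause for unnegated literals.
Clause 1: 3 positive; Clause 2: 2 positive; Clause 3: 1 positive; Clause 4: 1 positive; Clause 5: 2 positive; Clause 6: 3 positive; Clause 7: 2 positive; Clause 8: 1 positive.
Total positive literal occurrences = 15.

15


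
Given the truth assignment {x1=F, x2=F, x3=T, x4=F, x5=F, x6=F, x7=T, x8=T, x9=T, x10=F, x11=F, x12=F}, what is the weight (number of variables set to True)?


The weight is the number of variables assigned True.
True variables: x3, x7, x8, x9.
Weight = 4.

4


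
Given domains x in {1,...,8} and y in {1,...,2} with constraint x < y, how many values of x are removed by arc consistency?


For the constraint x < y, x needs a supporting value in y's domain.
x can be at most 1 (one less than y's maximum).
Valid x values from domain: 1 out of 8.
Pruned = 8 - 1 = 7.

7


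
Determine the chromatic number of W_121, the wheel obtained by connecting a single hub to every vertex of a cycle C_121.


W_121 consists of the cycle C_121 together with a hub vertex adjacent to every cycle vertex.
The cycle C_121 needs 3 colors (odd cycle -> 3).
The hub is adjacent to every cycle vertex, so it must receive a new color distinct from all of them.
Chromatic number = 3 + 1 = 4.

4


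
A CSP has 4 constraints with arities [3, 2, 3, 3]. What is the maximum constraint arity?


The arities are: 3, 2, 3, 3.
Scan for the maximum value.
Maximum arity = 3.

3


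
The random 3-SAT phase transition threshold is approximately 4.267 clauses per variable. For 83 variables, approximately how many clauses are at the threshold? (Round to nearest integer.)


The 3-SAT phase transition occurs at approximately 4.267 clauses per variable.
m = 4.267 * 83 = 354.161.
Rounded to nearest integer: 354.

354


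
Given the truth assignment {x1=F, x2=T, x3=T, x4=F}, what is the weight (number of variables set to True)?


The weight is the number of variables assigned True.
True variables: x2, x3.
Weight = 2.

2


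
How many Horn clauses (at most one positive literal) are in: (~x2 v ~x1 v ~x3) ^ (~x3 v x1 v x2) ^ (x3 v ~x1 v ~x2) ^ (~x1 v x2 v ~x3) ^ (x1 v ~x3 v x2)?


A Horn clause has at most one positive literal.
Clause 1: 0 positive lit(s) -> Horn
Clause 2: 2 positive lit(s) -> not Horn
Clause 3: 1 positive lit(s) -> Horn
Clause 4: 1 positive lit(s) -> Horn
Clause 5: 2 positive lit(s) -> not Horn
Total Horn clauses = 3.

3


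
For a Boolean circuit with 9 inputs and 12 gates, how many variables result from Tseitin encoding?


The Tseitin transformation introduces one auxiliary variable per gate.
Total variables = inputs + gates = 9 + 12 = 21.

21


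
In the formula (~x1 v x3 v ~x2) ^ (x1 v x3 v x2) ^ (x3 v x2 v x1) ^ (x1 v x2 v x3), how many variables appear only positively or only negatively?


A pure literal appears in only one polarity across all clauses.
Pure literals: x3 (positive only).
Count = 1.

1


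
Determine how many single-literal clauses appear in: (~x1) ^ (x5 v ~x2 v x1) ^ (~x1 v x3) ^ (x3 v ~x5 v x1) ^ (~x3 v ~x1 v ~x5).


A unit clause contains exactly one literal.
Unit clauses found: (~x1).
Count = 1.

1


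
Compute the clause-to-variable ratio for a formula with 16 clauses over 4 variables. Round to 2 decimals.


Clause-to-variable ratio = clauses / variables.
16 / 4 = 4.0.

4.0


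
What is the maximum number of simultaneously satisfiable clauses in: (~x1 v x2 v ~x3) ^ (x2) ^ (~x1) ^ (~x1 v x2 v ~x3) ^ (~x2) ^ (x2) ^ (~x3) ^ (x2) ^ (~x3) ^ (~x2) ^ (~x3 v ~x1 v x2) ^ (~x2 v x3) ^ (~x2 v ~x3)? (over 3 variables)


Enumerate all 8 truth assignments.
For each, count how many of the 13 clauses are satisfied.
The formula is not fully satisfiable, so the maximum is below 13.
Maximum simultaneously satisfiable clauses = 10.

10


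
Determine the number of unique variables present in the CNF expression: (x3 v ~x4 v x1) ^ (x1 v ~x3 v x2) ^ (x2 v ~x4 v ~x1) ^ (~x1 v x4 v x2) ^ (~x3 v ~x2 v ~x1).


Identify each distinct variable in the formula.
Variables found: x1, x2, x3, x4.
Total distinct variables = 4.

4


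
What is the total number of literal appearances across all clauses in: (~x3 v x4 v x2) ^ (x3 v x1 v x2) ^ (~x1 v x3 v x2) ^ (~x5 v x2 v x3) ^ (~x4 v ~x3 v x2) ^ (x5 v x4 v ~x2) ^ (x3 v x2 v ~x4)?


Clause lengths: 3, 3, 3, 3, 3, 3, 3.
Sum = 3 + 3 + 3 + 3 + 3 + 3 + 3 = 21.

21


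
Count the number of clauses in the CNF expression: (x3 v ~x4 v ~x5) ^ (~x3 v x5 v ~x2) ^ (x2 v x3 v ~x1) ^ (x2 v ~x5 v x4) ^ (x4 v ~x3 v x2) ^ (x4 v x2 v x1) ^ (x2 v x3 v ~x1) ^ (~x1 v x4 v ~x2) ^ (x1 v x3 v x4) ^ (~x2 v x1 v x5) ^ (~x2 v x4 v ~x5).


Each group enclosed in parentheses joined by ^ is one clause.
Counting the conjuncts: 11 clauses.

11


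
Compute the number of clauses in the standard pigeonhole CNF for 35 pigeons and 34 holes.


The PHP encoding has two parts:
1) At-least-one-hole clauses: 35 (one per pigeon, each with 34 literals).
2) At-most-one-pigeon-per-hole clauses: 34 holes * C(35,2) = 34 * 595 = 20230.
Total clauses = 35 + 20230 = 20265.

20265


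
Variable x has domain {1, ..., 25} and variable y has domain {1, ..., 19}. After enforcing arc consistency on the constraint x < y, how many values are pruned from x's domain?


For the constraint x < y, x needs a supporting value in y's domain.
x can be at most 18 (one less than y's maximum).
Valid x values from domain: 18 out of 25.
Pruned = 25 - 18 = 7.

7


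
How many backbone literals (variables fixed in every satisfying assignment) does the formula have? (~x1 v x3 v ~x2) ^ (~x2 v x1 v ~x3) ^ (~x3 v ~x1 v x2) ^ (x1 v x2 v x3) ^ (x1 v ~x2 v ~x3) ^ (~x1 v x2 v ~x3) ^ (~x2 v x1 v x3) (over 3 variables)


Find all satisfying assignments: 3 model(s).
Check which variables have the same value in every model.
No variable is fixed across all models.
Backbone size = 0.

0


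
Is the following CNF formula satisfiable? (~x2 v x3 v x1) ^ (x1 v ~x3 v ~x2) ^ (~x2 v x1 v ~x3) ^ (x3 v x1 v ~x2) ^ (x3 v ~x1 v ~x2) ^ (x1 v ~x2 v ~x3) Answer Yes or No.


Check all 8 possible truth assignments.
Number of satisfying assignments found: 5.
The formula is satisfiable.

Yes


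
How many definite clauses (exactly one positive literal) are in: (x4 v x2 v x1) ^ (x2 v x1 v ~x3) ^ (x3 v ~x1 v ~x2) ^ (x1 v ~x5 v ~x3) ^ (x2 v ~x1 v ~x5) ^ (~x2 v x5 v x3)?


A definite clause has exactly one positive literal.
Clause 1: 3 positive -> not definite
Clause 2: 2 positive -> not definite
Clause 3: 1 positive -> definite
Clause 4: 1 positive -> definite
Clause 5: 1 positive -> definite
Clause 6: 2 positive -> not definite
Definite clause count = 3.

3


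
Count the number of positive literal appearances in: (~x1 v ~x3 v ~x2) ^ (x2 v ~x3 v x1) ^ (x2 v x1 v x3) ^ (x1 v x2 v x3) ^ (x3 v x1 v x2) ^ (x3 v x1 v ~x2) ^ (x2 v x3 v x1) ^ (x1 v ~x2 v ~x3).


Scan each clause for unnegated literals.
Clause 1: 0 positive; Clause 2: 2 positive; Clause 3: 3 positive; Clause 4: 3 positive; Clause 5: 3 positive; Clause 6: 2 positive; Clause 7: 3 positive; Clause 8: 1 positive.
Total positive literal occurrences = 17.

17


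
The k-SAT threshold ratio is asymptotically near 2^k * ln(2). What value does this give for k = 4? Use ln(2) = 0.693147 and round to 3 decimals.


Using the asymptotic formula: threshold ~ 2^k * ln(2).
2^4 = 16.
16 * 0.693147 = 11.09.

11.09


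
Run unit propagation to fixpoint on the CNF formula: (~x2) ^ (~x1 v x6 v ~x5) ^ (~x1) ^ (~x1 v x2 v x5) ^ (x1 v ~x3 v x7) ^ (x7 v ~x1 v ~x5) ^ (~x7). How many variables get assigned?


Unit propagation repeatedly assigns the literal in any unit clause, then simplifies.
Assignments in order: x2 = F, x1 = F, x7 = F, x3 = F.
No further unit clauses remain.
Total variables assigned = 4.

4


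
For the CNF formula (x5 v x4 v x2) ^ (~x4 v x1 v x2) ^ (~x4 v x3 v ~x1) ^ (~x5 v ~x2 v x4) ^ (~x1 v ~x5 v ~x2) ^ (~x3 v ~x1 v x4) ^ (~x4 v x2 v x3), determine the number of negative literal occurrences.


Scan each clause for negated literals.
Clause 1: 0 negative; Clause 2: 1 negative; Clause 3: 2 negative; Clause 4: 2 negative; Clause 5: 3 negative; Clause 6: 2 negative; Clause 7: 1 negative.
Total negative literal occurrences = 11.

11


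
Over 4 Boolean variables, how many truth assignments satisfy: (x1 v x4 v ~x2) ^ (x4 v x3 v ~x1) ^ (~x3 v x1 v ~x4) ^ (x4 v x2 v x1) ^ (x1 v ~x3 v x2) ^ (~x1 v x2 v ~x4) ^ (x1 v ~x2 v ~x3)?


Enumerate all 16 truth assignments over 4 variables.
Test each against every clause.
Satisfying assignments found: 6.

6


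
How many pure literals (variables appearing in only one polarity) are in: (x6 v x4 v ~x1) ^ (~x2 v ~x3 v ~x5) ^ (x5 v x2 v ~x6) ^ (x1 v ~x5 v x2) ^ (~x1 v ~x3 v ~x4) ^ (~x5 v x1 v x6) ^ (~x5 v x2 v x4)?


A pure literal appears in only one polarity across all clauses.
Pure literals: x3 (negative only).
Count = 1.

1
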